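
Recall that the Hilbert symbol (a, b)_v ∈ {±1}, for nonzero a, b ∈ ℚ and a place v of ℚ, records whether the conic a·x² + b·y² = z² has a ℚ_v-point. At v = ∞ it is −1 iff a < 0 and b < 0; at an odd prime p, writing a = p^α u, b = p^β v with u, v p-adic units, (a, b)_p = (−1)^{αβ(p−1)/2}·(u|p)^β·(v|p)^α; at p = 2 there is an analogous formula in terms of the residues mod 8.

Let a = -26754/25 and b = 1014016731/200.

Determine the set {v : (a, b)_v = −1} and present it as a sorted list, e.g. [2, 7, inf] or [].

[3, 13]

(a, b) ≡ (-546, 102) mod (ℚ^×)²; places V = {2, 3, 5, 7, 13, 17, ∞}.
(a,b)_∞: sgn(-546)=−, sgn(102)=+, so +1.
(a,b)_5: α=-2, u≡1; β=-2, v≡2 (mod 5); (1|5)=+1, (2|5)=-1; sign (−1)^0·+1^-2·-1^-2 = +1.
(a,b)_17: α=0, u≡9; β=1, v≡11 (mod 17); (9|17)=+1, (11|17)=-1; sign (−1)^0·+1^1·-1^0 = +1.
(a,b)_13: α=1, u≡4; β=2, v≡8 (mod 13); (4|13)=+1, (8|13)=-1; sign (−1)^0·+1^2·-1^1 = -1.
(a,b)_3: α=1, u≡1; β=1, v≡1 (mod 3); (1|3)=+1, (1|3)=+1; sign (−1)^1·+1^1·+1^1 = -1.
(a,b)_7: α=3, u≡5; β=6, v≡4 (mod 7); (5|7)=-1, (4|7)=+1; sign (−1)^0·-1^6·+1^3 = +1.
(a,b)_2: α=1, β=-3; u≡7, v≡3 (mod 8); ε(u)ε(v)=1·1, αω(v)=1·1, βω(u)=-3·0; sum ≡ 0  ⇒  +1.
(-546, 102 / ℚ) ramifies at {3, 13}: a division algebra.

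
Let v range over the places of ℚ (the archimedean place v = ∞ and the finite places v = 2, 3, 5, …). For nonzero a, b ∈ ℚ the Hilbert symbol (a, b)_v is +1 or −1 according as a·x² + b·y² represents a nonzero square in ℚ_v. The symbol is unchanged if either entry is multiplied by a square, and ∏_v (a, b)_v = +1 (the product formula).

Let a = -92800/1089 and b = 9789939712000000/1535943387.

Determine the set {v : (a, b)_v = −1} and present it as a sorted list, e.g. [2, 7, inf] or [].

[3, 29]

Mod squares: a ≡ -58, b ≡ 174. Check v ∈ {∞, 2, 3, 5, 7, 11, 17, 29}.
v=2: v_2(a)=7, v_2(b)=19; units ≡ 3, 7 (mod 8); ε·ε+αω+βω = 1·1+7·0+19·1 ≡ 0  ⇒  (a,b)_2 = +1.
v=5: a=5^2·(≡2), b=5^6·(≡4) mod 5; (2|5)=-1, (4|5)=+1; (−1)^{2·6·2}·(-1)^6·(+1)^2 = +1.
v=∞: -58 < 0 and 174 > 0  ⇒  (a,b)_∞ = +1.
v=17: a=17^0·(≡3), b=17^-2·(≡8) mod 17; (3|17)=-1, (8|17)=+1; (−1)^{0·-2·8}·(-1)^-2·(+1)^0 = +1.
v=11: a=11^-2·(≡2), b=11^-6·(≡4) mod 11; (2|11)=-1, (4|11)=+1; (−1)^{-2·-6·5}·(-1)^-6·(+1)^-2 = +1.
v=3: a=3^-2·(≡2), b=3^-1·(≡1) mod 3; (2|3)=-1, (1|3)=+1; (−1)^{-2·-1·1}·(-1)^-1·(+1)^-2 = -1.
v=7: a=7^0·(≡5), b=7^2·(≡5) mod 7; (5|7)=-1, (5|7)=-1; (−1)^{0·2·3}·(-1)^2·(-1)^0 = +1.
v=29: a=29^1·(≡3), b=29^3·(≡6) mod 29; (3|29)=-1, (6|29)=+1; (−1)^{1·3·14}·(-1)^3·(+1)^1 = -1.
Ram(-58, 174) = {3, 29}; no ℚ_3-point on the conic.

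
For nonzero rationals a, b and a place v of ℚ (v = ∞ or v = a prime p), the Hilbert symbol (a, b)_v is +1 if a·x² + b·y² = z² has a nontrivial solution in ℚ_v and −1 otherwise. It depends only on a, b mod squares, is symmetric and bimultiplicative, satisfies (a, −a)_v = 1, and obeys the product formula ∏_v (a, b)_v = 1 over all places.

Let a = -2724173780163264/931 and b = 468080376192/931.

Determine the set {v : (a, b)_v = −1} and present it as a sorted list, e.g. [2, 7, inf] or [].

[17, 23]

(a, b) ≡ (-209, 91361842) mod (ℚ^×)²; places V = {2, 3, 7, 11, 13, 17, 19, 23, 43, ∞}.
(a,b)_13: α=2, u≡1; β=3, v≡5 (mod 13); (1|13)=+1, (5|13)=-1; sign (−1)^0·+1^3·-1^2 = +1.
(a,b)_11: α=1, u≡9; β=1, v≡8 (mod 11); (9|11)=+1, (8|11)=-1; sign (−1)^1·+1^1·-1^1 = +1.
(a,b)_3: α=4, u≡1; β=2, v≡1 (mod 3); (1|3)=+1, (1|3)=+1; sign (−1)^0·+1^2·+1^4 = +1.
(a,b)_7: α=-2, u≡1; β=-2, v≡6 (mod 7); (1|7)=+1, (6|7)=-1; sign (−1)^0·+1^-2·-1^-2 = +1.
(a,b)_2: α=6, β=7; u≡7, v≡1 (mod 8); ε(u)ε(v)=1·0, αω(v)=6·0, βω(u)=7·0; sum ≡ 0  ⇒  +1.
(a,b)_∞: sgn(-209)=−, sgn(91361842)=+, so +1.
(a,b)_23: α=2, u≡17; β=1, v≡18 (mod 23); (17|23)=-1, (18|23)=+1; sign (−1)^0·-1^1·+1^2 = -1.
(a,b)_17: α=2, u≡12; β=1, v≡13 (mod 17); (12|17)=-1, (13|17)=+1; sign (−1)^0·-1^1·+1^2 = -1.
(a,b)_19: α=-1, u≡14; β=-1, v≡16 (mod 19); (14|19)=-1, (16|19)=+1; sign (−1)^1·-1^-1·+1^-1 = +1.
(a,b)_43: α=2, u≡41; β=1, v≡11 (mod 43); (41|43)=+1, (11|43)=+1; sign (−1)^0·+1^1·+1^2 = +1.
Ram(-209, 91361842) = {17, 23}; no ℚ_17-point on the conic.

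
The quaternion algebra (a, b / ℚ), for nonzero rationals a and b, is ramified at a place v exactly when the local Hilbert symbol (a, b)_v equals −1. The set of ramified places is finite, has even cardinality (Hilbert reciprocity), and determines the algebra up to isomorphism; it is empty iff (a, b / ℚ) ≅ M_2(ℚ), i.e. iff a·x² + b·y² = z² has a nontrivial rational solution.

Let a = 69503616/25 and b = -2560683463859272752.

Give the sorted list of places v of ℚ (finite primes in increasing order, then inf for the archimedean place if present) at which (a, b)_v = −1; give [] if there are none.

[2, 3, 11, 17]

(a, b) ≡ (714, -3003) mod (ℚ^×)²; places V = {2, 3, 5, 7, 11, 13, 17, ∞}.
(a,b)_∞: sgn(714)=+, sgn(-3003)=−, so +1.
(a,b)_13: α=2, u≡4; β=5, v≡10 (mod 13); (4|13)=+1, (10|13)=+1; sign (−1)^0·+1^5·+1^2 = +1.
(a,b)_7: α=1, u≡2; β=3, v≡6 (mod 7); (2|7)=+1, (6|7)=-1; sign (−1)^1·+1^3·-1^1 = +1.
(a,b)_3: α=3, u≡1; β=3, v≡1 (mod 3); (1|3)=+1, (1|3)=+1; sign (−1)^1·+1^3·+1^3 = -1.
(a,b)_11: α=0, u≡2; β=5, v≡7 (mod 11); (2|11)=-1, (7|11)=-1; sign (−1)^0·-1^5·-1^0 = -1.
(a,b)_2: α=7, β=4; u≡5, v≡5 (mod 8); ε(u)ε(v)=0·0, αω(v)=7·1, βω(u)=4·1; sum ≡ 1  ⇒  -1.
(a,b)_5: α=-2, u≡1; β=0, v≡3 (mod 5); (1|5)=+1, (3|5)=-1; sign (−1)^0·+1^0·-1^-2 = +1.
(a,b)_17: α=1, u≡2; β=2, v≡7 (mod 17); (2|17)=+1, (7|17)=-1; sign (−1)^0·+1^2·-1^1 = -1.
(714, -3003 / ℚ) ramifies at {2, 3, 11, 17}: a division algebra.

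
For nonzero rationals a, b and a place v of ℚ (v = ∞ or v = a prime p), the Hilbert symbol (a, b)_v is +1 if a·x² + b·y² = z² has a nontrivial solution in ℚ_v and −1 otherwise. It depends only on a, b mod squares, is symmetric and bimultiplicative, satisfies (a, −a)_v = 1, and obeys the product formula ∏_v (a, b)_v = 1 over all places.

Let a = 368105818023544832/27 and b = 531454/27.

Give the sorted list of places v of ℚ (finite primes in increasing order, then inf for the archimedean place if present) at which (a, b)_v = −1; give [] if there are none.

[11, 17]

Mod squares: a ≡ 748374, b ≡ 32538. Check v ∈ {∞, 2, 3, 7, 11, 17, 23, 29}.
v=∞: 748374 > 0 and 32538 > 0  ⇒  (a,b)_∞ = +1.
v=23: a=23^1·(≡4), b=23^0·(≡4) mod 23; (4|23)=+1, (4|23)=+1; (−1)^{1·0·11}·(+1)^0·(+1)^1 = +1.
v=17: a=17^3·(≡16), b=17^1·(≡5) mod 17; (16|17)=+1, (5|17)=-1; (−1)^{3·1·8}·(+1)^1·(-1)^3 = -1.
v=2: v_2(a)=11, v_2(b)=1; units ≡ 3, 5 (mod 8); ε·ε+αω+βω = 1·0+11·1+1·1 ≡ 0  ⇒  (a,b)_2 = +1.
v=11: a=11^3·(≡6), b=11^1·(≡7) mod 11; (6|11)=-1, (7|11)=-1; (−1)^{3·1·5}·(-1)^1·(-1)^3 = -1.
v=7: a=7^2·(≡1), b=7^2·(≡4) mod 7; (1|7)=+1, (4|7)=+1; (−1)^{2·2·3}·(+1)^2·(+1)^2 = +1.
v=29: a=29^3·(≡9), b=29^1·(≡1) mod 29; (9|29)=+1, (1|29)=+1; (−1)^{3·1·14}·(+1)^1·(+1)^3 = +1.
v=3: a=3^-3·(≡2), b=3^-3·(≡1) mod 3; (2|3)=-1, (1|3)=+1; (−1)^{-3·-3·1}·(-1)^-3·(+1)^-3 = +1.
|Ram(748374, 32538)| = 2, even; anisotropic at {11, 17}.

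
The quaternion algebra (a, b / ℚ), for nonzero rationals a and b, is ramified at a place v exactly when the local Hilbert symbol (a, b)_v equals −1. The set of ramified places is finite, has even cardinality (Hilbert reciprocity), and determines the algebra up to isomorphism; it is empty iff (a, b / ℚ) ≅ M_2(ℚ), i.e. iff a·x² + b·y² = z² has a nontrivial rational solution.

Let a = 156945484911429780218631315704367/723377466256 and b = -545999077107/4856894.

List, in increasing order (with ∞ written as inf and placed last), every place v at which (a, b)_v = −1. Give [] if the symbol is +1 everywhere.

[2, 7, 17, 29]

(a, b) ≡ (873103, -9338) mod (ℚ^×)²; places V = {2, 3, 7, 11, 13, 17, 19, 23, 29, 31, ∞}.
(a,b)_17: α=11, u≡1; β=4, v≡6 (mod 17); (1|17)=+1, (6|17)=-1; sign (−1)^0·+1^4·-1^11 = -1.
(a,b)_2: α=-4, β=-1; u≡7, v≡3 (mod 8); ε(u)ε(v)=1·1, αω(v)=-4·1, βω(u)=-1·0; sum ≡ 1  ⇒  -1.
(a,b)_13: α=2, u≡4; β=0, v≡12 (mod 13); (4|13)=+1, (12|13)=+1; sign (−1)^0·+1^0·+1^2 = +1.
(a,b)_31: α=-2, u≡2; β=-2, v≡29 (mod 31); (2|31)=+1, (29|31)=-1; sign (−1)^0·+1^-2·-1^-2 = +1.
(a,b)_∞: sgn(873103)=+, sgn(-9338)=−, so +1.
(a,b)_29: α=3, u≡16; β=1, v≡27 (mod 29); (16|29)=+1, (27|29)=-1; sign (−1)^0·+1^1·-1^3 = -1.
(a,b)_23: α=3, u≡5; β=1, v≡9 (mod 23); (5|23)=-1, (9|23)=+1; sign (−1)^1·-1^1·+1^3 = +1.
(a,b)_11: α=5, u≡7; β=2, v≡5 (mod 11); (7|11)=-1, (5|11)=+1; sign (−1)^0·-1^2·+1^5 = +1.
(a,b)_7: α=1, u≡3; β=-1, v≡3 (mod 7); (3|7)=-1, (3|7)=-1; sign (−1)^1·-1^-1·-1^1 = -1.
(a,b)_19: α=-6, u≡18; β=-2, v≡10 (mod 19); (18|19)=-1, (10|19)=-1; sign (−1)^0·-1^-2·-1^-6 = +1.
(a,b)_3: α=4, u≡1; β=4, v≡1 (mod 3); (1|3)=+1, (1|3)=+1; sign (−1)^0·+1^4·+1^4 = +1.
|Ram(873103, -9338)| = 4, even; anisotropic at {2, 7, 17, 29}.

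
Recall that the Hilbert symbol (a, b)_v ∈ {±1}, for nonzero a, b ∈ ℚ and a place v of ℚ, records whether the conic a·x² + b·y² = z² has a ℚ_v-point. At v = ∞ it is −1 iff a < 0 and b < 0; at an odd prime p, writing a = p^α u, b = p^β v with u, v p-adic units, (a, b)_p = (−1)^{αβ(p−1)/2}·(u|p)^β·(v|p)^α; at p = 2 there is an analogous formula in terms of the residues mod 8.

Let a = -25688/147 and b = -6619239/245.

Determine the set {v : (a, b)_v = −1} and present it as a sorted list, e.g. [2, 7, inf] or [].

(a, b) ≡ (-114, -408595) mod (ℚ^×)²; places V = {2, 3, 5, 7, 11, 13, 17, 19, 23, ∞}.
(a,b)_3: α=-1, u≡1; β=4, v≡2 (mod 3); (1|3)=+1, (2|3)=-1; sign (−1)^0·+1^4·-1^-1 = -1.
(a,b)_19: α=1, u≡12; β=1, v≡8 (mod 19); (12|19)=-1, (8|19)=-1; sign (−1)^1·-1^1·-1^1 = -1.
(a,b)_13: α=2, u≡1; β=0, v≡8 (mod 13); (1|13)=+1, (8|13)=-1; sign (−1)^0·+1^0·-1^2 = +1.
(a,b)_23: α=0, u≡8; β=1, v≡5 (mod 23); (8|23)=+1, (5|23)=-1; sign (−1)^0·+1^1·-1^0 = +1.
(a,b)_7: α=-2, u≡3; β=-2, v≡2 (mod 7); (3|7)=-1, (2|7)=+1; sign (−1)^0·-1^-2·+1^-2 = +1.
(a,b)_17: α=0, u≡3; β=1, v≡5 (mod 17); (3|17)=-1, (5|17)=-1; sign (−1)^0·-1^1·-1^0 = -1.
(a,b)_∞: sgn(-114)=−, sgn(-408595)=−, so -1.
(a,b)_11: α=0, u≡2; β=1, v≡2 (mod 11); (2|11)=-1, (2|11)=-1; sign (−1)^0·-1^1·-1^0 = -1.
(a,b)_2: α=3, β=0; u≡7, v≡5 (mod 8); ε(u)ε(v)=1·0, αω(v)=3·1, βω(u)=0·0; sum ≡ 1  ⇒  -1.
(a,b)_5: α=0, u≡1; β=-1, v≡4 (mod 5); (1|5)=+1, (4|5)=+1; sign (−1)^0·+1^-1·+1^0 = +1.
Ram(-114, -408595) = {2, 3, 11, 17, 19, ∞}; no ℚ_2-point on the conic.

[2, 3, 11, 17, 19, inf]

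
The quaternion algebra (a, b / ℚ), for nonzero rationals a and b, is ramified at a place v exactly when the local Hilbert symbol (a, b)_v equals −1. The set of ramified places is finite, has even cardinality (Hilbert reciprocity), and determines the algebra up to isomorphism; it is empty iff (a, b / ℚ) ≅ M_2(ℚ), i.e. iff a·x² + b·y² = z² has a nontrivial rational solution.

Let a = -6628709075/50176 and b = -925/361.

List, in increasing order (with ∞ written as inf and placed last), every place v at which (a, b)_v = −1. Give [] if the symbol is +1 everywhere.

(a, b) ≡ (-734483, -37) mod (ℚ^×)²; places V = {2, 5, 7, 19, 29, 31, 37, 43, ∞}.
(a,b)_19: α=3, u≡3; β=-2, v≡6 (mod 19); (3|19)=-1, (6|19)=+1; sign (−1)^0·-1^-2·+1^3 = +1.
(a,b)_5: α=2, u≡2; β=2, v≡3 (mod 5); (2|5)=-1, (3|5)=-1; sign (−1)^0·-1^2·-1^2 = +1.
(a,b)_∞: sgn(-734483)=−, sgn(-37)=−, so -1.
(a,b)_43: α=1, u≡33; β=0, v≡24 (mod 43); (33|43)=-1, (24|43)=+1; sign (−1)^0·-1^0·+1^1 = +1.
(a,b)_2: α=-10, β=0; u≡5, v≡3 (mod 8); ε(u)ε(v)=0·1, αω(v)=-10·1, βω(u)=0·1; sum ≡ 0  ⇒  +1.
(a,b)_29: α=1, u≡19; β=0, v≡27 (mod 29); (19|29)=-1, (27|29)=-1; sign (−1)^0·-1^0·-1^1 = -1.
(a,b)_31: α=1, u≡29; β=0, v≡8 (mod 31); (29|31)=-1, (8|31)=+1; sign (−1)^0·-1^0·+1^1 = +1.
(a,b)_37: α=0, u≡34; β=1, v≡11 (mod 37); (34|37)=+1, (11|37)=+1; sign (−1)^0·+1^1·+1^0 = +1.
(a,b)_7: α=-2, u≡6; β=0, v≡5 (mod 7); (6|7)=-1, (5|7)=-1; sign (−1)^0·-1^0·-1^-2 = +1.
(-734483, -37 / ℚ) ramifies at {29, ∞}: a division algebra.

[29, inf]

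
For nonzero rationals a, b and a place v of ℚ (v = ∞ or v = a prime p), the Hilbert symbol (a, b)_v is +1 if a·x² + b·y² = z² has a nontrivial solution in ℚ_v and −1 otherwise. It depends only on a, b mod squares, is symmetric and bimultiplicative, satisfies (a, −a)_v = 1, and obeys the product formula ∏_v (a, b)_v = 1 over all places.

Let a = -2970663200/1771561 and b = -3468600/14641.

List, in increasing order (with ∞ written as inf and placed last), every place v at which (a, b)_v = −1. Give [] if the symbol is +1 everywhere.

[47, inf]

(a, b) ≡ (-2, -3854) mod (ℚ^×)²; places V = {2, 3, 5, 11, 41, 47, ∞}.
(a,b)_11: α=-6, u≡1; β=-4, v≡8 (mod 11); (1|11)=+1, (8|11)=-1; sign (−1)^0·+1^-4·-1^-6 = +1.
(a,b)_5: α=2, u≡2; β=2, v≡1 (mod 5); (2|5)=-1, (1|5)=+1; sign (−1)^0·-1^2·+1^2 = +1.
(a,b)_2: α=5, β=3; u≡7, v≡1 (mod 8); ε(u)ε(v)=1·0, αω(v)=5·0, βω(u)=3·0; sum ≡ 0  ⇒  +1.
(a,b)_∞: sgn(-2)=−, sgn(-3854)=−, so -1.
(a,b)_3: α=0, u≡1; β=2, v≡1 (mod 3); (1|3)=+1, (1|3)=+1; sign (−1)^0·+1^2·+1^0 = +1.
(a,b)_47: α=2, u≡13; β=1, v≡27 (mod 47); (13|47)=-1, (27|47)=+1; sign (−1)^0·-1^1·+1^2 = -1.
(a,b)_41: α=2, u≡33; β=1, v≡6 (mod 41); (33|41)=+1, (6|41)=-1; sign (−1)^0·+1^1·-1^2 = +1.
|Ram(-2, -3854)| = 2, even; anisotropic at {47, ∞}.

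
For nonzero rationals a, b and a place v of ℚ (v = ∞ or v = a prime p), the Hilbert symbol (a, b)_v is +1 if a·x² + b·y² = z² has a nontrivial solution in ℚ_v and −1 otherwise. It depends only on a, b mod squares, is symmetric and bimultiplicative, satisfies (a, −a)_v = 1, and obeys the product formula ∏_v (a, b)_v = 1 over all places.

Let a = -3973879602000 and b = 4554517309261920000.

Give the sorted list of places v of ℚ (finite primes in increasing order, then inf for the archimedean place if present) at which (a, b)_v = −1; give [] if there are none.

Mod squares: a ≡ -168245, b ≡ 663. Check v ∈ {∞, 2, 3, 5, 7, 11, 13, 17, 19, 23}.
v=7: a=7^1·(≡5), b=7^2·(≡6) mod 7; (5|7)=-1, (6|7)=-1; (−1)^{1·2·3}·(-1)^2·(-1)^1 = -1.
v=19: a=19^1·(≡3), b=19^0·(≡16) mod 19; (3|19)=-1, (16|19)=+1; (−1)^{1·0·9}·(-1)^0·(+1)^1 = +1.
v=3: a=3^10·(≡1), b=3^5·(≡2) mod 3; (1|3)=+1, (2|3)=-1; (−1)^{10·5·1}·(+1)^5·(-1)^10 = +1.
v=13: a=13^0·(≡4), b=13^3·(≡4) mod 13; (4|13)=+1, (4|13)=+1; (−1)^{0·3·6}·(+1)^3·(+1)^0 = +1.
v=23: a=23^1·(≡20), b=23^2·(≡17) mod 23; (20|23)=-1, (17|23)=-1; (−1)^{1·2·11}·(-1)^2·(-1)^1 = -1.
v=17: a=17^0·(≡16), b=17^1·(≡11) mod 17; (16|17)=+1, (11|17)=-1; (−1)^{0·1·8}·(+1)^1·(-1)^0 = +1.
v=2: v_2(a)=4, v_2(b)=8; units ≡ 3, 7 (mod 8); ε·ε+αω+βω = 1·1+4·0+8·1 ≡ 1  ⇒  (a,b)_2 = -1.
v=5: a=5^3·(≡4), b=5^4·(≡2) mod 5; (4|5)=+1, (2|5)=-1; (−1)^{3·4·2}·(+1)^4·(-1)^3 = -1.
v=∞: -168245 < 0 and 663 > 0  ⇒  (a,b)_∞ = +1.
v=11: a=11^1·(≡2), b=11^2·(≡1) mod 11; (2|11)=-1, (1|11)=+1; (−1)^{1·2·5}·(-1)^2·(+1)^1 = +1.
|Ram(-168245, 663)| = 4, even; anisotropic at {2, 5, 7, 23}.

[2, 5, 7, 23]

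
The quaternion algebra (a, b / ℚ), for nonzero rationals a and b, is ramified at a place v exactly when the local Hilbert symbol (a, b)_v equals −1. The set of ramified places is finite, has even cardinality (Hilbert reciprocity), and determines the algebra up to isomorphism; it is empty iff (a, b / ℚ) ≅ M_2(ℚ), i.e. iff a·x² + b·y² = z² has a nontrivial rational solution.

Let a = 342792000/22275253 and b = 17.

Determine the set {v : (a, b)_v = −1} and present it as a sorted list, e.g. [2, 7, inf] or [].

[5, 17]

Mod squares: a ≡ 65, b ≡ 17. Check v ∈ {∞, 2, 3, 5, 7, 11, 13, 17, 23}.
v=11: a=11^-2·(≡7), b=11^0·(≡6) mod 11; (7|11)=-1, (6|11)=-1; (−1)^{-2·0·5}·(-1)^0·(-1)^-2 = +1.
v=7: a=7^-2·(≡4), b=7^0·(≡3) mod 7; (4|7)=+1, (3|7)=-1; (−1)^{-2·0·3}·(+1)^0·(-1)^-2 = +1.
v=3: a=3^4·(≡2), b=3^0·(≡2) mod 3; (2|3)=-1, (2|3)=-1; (−1)^{4·0·1}·(-1)^0·(-1)^4 = +1.
v=2: v_2(a)=6, v_2(b)=0; units ≡ 1, 1 (mod 8); ε·ε+αω+βω = 0·0+6·0+0·0 ≡ 0  ⇒  (a,b)_2 = +1.
v=17: a=17^-2·(≡12), b=17^1·(≡1) mod 17; (12|17)=-1, (1|17)=+1; (−1)^{-2·1·8}·(-1)^1·(+1)^-2 = -1.
v=23: a=23^2·(≡15), b=23^0·(≡17) mod 23; (15|23)=-1, (17|23)=-1; (−1)^{2·0·11}·(-1)^0·(-1)^2 = +1.
v=5: a=5^3·(≡2), b=5^0·(≡2) mod 5; (2|5)=-1, (2|5)=-1; (−1)^{3·0·2}·(-1)^0·(-1)^3 = -1.
v=∞: 65 > 0 and 17 > 0  ⇒  (a,b)_∞ = +1.
v=13: a=13^-1·(≡6), b=13^0·(≡4) mod 13; (6|13)=-1, (4|13)=+1; (−1)^{-1·0·6}·(-1)^0·(+1)^-1 = +1.
|Ram(65, 17)| = 2, even; anisotropic at {5, 17}.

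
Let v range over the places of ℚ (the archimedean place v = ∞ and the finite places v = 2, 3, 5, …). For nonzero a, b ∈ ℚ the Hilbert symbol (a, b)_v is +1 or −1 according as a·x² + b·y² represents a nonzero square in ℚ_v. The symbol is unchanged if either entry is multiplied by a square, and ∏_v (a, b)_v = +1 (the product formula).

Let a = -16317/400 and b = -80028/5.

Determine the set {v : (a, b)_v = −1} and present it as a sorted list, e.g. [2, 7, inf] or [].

[5, 13, 37, inf]

(a, b) ≡ (-37, -1235) mod (ℚ^×)²; places V = {2, 3, 5, 7, 13, 19, 37, ∞}.
(a,b)_19: α=0, u≡4; β=1, v≡5 (mod 19); (4|19)=+1, (5|19)=+1; sign (−1)^0·+1^1·+1^0 = +1.
(a,b)_37: α=1, u≡26; β=0, v≡8 (mod 37); (26|37)=+1, (8|37)=-1; sign (−1)^0·+1^0·-1^1 = -1.
(a,b)_13: α=0, u≡5; β=1, v≡9 (mod 13); (5|13)=-1, (9|13)=+1; sign (−1)^0·-1^1·+1^0 = -1.
(a,b)_3: α=2, u≡2; β=4, v≡1 (mod 3); (2|3)=-1, (1|3)=+1; sign (−1)^0·-1^4·+1^2 = +1.
(a,b)_2: α=-4, β=2; u≡3, v≡5 (mod 8); ε(u)ε(v)=1·0, αω(v)=-4·1, βω(u)=2·1; sum ≡ 0  ⇒  +1.
(a,b)_5: α=-2, u≡3; β=-1, v≡2 (mod 5); (3|5)=-1, (2|5)=-1; sign (−1)^0·-1^-1·-1^-2 = -1.
(a,b)_∞: sgn(-37)=−, sgn(-1235)=−, so -1.
(a,b)_7: α=2, u≡3; β=0, v≡2 (mod 7); (3|7)=-1, (2|7)=+1; sign (−1)^0·-1^0·+1^2 = +1.
|Ram(-37, -1235)| = 4, even; anisotropic at {5, 13, 37, ∞}.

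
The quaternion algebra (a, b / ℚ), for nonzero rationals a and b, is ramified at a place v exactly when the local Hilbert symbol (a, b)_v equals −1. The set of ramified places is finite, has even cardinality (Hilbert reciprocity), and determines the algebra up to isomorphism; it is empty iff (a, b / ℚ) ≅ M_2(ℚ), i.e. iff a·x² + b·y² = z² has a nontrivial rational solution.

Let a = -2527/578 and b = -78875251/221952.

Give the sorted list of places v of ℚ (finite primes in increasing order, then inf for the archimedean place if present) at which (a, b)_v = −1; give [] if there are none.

Mod squares: a ≡ -14, b ≡ -273. Check v ∈ {∞, 2, 3, 7, 13, 17, 19}.
v=7: a=7^1·(≡6), b=7^5·(≡6) mod 7; (6|7)=-1, (6|7)=-1; (−1)^{1·5·3}·(-1)^5·(-1)^1 = -1.
v=19: a=19^2·(≡11), b=19^2·(≡8) mod 19; (11|19)=+1, (8|19)=-1; (−1)^{2·2·9}·(+1)^2·(-1)^2 = +1.
v=13: a=13^0·(≡10), b=13^1·(≡11) mod 13; (10|13)=+1, (11|13)=-1; (−1)^{0·1·6}·(+1)^1·(-1)^0 = +1.
v=3: a=3^0·(≡1), b=3^-1·(≡2) mod 3; (1|3)=+1, (2|3)=-1; (−1)^{0·-1·1}·(+1)^-1·(-1)^0 = +1.
v=∞: -14 < 0 and -273 < 0  ⇒  (a,b)_∞ = -1.
v=17: a=17^-2·(≡3), b=17^-2·(≡2) mod 17; (3|17)=-1, (2|17)=+1; (−1)^{-2·-2·8}·(-1)^-2·(+1)^-2 = +1.
v=2: v_2(a)=-1, v_2(b)=-8; units ≡ 1, 7 (mod 8); ε·ε+αω+βω = 0·1+-1·0+-8·0 ≡ 0  ⇒  (a,b)_2 = +1.
(-14, -273 / ℚ) ramifies at {7, ∞}: a division algebra.

[7, inf]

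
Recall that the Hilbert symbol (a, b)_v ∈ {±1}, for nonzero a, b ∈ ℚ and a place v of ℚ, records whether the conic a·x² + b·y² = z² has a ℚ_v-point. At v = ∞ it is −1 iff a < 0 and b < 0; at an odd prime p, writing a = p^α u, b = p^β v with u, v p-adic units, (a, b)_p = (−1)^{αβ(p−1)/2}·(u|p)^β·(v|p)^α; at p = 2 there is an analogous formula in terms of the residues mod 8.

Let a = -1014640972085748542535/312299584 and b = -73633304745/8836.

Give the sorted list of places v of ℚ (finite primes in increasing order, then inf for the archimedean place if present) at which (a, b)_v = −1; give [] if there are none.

Mod squares: a ≡ -25935, b ≡ -2145. Check v ∈ {∞, 2, 3, 5, 7, 11, 13, 19, 31, 47}.
v=7: a=7^3·(≡6), b=7^2·(≡4) mod 7; (6|7)=-1, (4|7)=+1; (−1)^{3·2·3}·(-1)^2·(+1)^3 = +1.
v=47: a=47^-4·(≡21), b=47^-2·(≡7) mod 47; (21|47)=+1, (7|47)=+1; (−1)^{-4·-2·23}·(+1)^-2·(+1)^-4 = +1.
v=13: a=13^1·(≡7), b=13^1·(≡10) mod 13; (7|13)=-1, (10|13)=+1; (−1)^{1·1·6}·(-1)^1·(+1)^1 = -1.
v=5: a=5^1·(≡2), b=5^1·(≡1) mod 5; (2|5)=-1, (1|5)=+1; (−1)^{1·1·2}·(-1)^1·(+1)^1 = -1.
v=11: a=11^4·(≡3), b=11^1·(≡5) mod 11; (3|11)=+1, (5|11)=+1; (−1)^{4·1·5}·(+1)^1·(+1)^4 = +1.
v=31: a=31^4·(≡29), b=31^2·(≡8) mod 31; (29|31)=-1, (8|31)=+1; (−1)^{4·2·15}·(-1)^2·(+1)^4 = +1.
v=19: a=19^1·(≡18), b=19^0·(≡3) mod 19; (18|19)=-1, (3|19)=-1; (−1)^{1·0·9}·(-1)^0·(-1)^1 = -1.
v=∞: -25935 < 0 and -2145 < 0  ⇒  (a,b)_∞ = -1.
v=2: v_2(a)=-6, v_2(b)=-2; units ≡ 1, 7 (mod 8); ε·ε+αω+βω = 0·1+-6·0+-2·0 ≡ 0  ⇒  (a,b)_2 = +1.
v=3: a=3^11·(≡1), b=3^7·(≡2) mod 3; (1|3)=+1, (2|3)=-1; (−1)^{11·7·1}·(+1)^7·(-1)^11 = +1.
(-25935, -2145 / ℚ) ramifies at {5, 13, 19, ∞}: a division algebra.

[5, 13, 19, inf]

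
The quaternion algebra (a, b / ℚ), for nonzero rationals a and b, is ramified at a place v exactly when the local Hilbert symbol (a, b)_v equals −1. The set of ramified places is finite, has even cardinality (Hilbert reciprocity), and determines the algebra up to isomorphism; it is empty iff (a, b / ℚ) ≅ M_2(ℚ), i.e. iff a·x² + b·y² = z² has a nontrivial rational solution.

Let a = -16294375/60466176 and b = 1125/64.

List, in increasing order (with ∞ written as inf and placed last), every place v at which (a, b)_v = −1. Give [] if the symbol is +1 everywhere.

[]

Mod squares: a ≡ -31, b ≡ 5. Check v ∈ {∞, 2, 3, 5, 29, 31}.
v=5: a=5^4·(≡4), b=5^3·(≡1) mod 5; (4|5)=+1, (1|5)=+1; (−1)^{4·3·2}·(+1)^3·(+1)^4 = +1.
v=3: a=3^-10·(≡2), b=3^2·(≡2) mod 3; (2|3)=-1, (2|3)=-1; (−1)^{-10·2·1}·(-1)^2·(-1)^-10 = +1.
v=∞: -31 < 0 and 5 > 0  ⇒  (a,b)_∞ = +1.
v=2: v_2(a)=-10, v_2(b)=-6; units ≡ 1, 5 (mod 8); ε·ε+αω+βω = 0·0+-10·1+-6·0 ≡ 0  ⇒  (a,b)_2 = +1.
v=29: a=29^2·(≡27), b=29^0·(≡28) mod 29; (27|29)=-1, (28|29)=+1; (−1)^{2·0·14}·(-1)^0·(+1)^2 = +1.
v=31: a=31^1·(≡24), b=31^0·(≡20) mod 31; (24|31)=-1, (20|31)=+1; (−1)^{1·0·15}·(-1)^0·(+1)^1 = +1.
Ram(a, b) = ∅: the form -31·x² + 5·y² − z² is isotropic over every ℚ_v, so by Hasse–Minkowski it is isotropic over ℚ.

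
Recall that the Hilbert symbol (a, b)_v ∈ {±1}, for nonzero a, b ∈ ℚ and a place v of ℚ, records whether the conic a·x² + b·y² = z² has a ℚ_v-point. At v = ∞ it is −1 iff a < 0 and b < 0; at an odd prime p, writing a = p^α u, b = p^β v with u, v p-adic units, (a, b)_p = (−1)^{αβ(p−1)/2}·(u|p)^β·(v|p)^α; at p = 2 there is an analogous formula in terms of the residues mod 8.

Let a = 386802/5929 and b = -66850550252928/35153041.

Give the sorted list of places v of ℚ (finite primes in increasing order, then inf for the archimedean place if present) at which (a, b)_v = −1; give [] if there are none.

[2, 13, 19, 29]

(a, b) ≡ (42978, -2262) mod (ℚ^×)²; places V = {2, 3, 7, 11, 13, 19, 29, ∞}.
(a,b)_3: α=3, u≡1; β=3, v≡2 (mod 3); (1|3)=+1, (2|3)=-1; sign (−1)^1·+1^3·-1^3 = +1.
(a,b)_2: α=1, β=7; u≡1, v≡5 (mod 8); ε(u)ε(v)=0·0, αω(v)=1·1, βω(u)=7·0; sum ≡ 1  ⇒  -1.
(a,b)_13: α=1, u≡10; β=3, v≡7 (mod 13); (10|13)=+1, (7|13)=-1; sign (−1)^0·+1^3·-1^1 = -1.
(a,b)_19: α=1, u≡9; β=2, v≡3 (mod 19); (9|19)=+1, (3|19)=-1; sign (−1)^0·+1^2·-1^1 = -1.
(a,b)_7: α=-2, u≡5; β=-4, v≡5 (mod 7); (5|7)=-1, (5|7)=-1; sign (−1)^0·-1^-4·-1^-2 = +1.
(a,b)_11: α=-2, u≡4; β=-4, v≡3 (mod 11); (4|11)=+1, (3|11)=+1; sign (−1)^0·+1^-4·+1^-2 = +1.
(a,b)_29: α=1, u≡11; β=3, v≡25 (mod 29); (11|29)=-1, (25|29)=+1; sign (−1)^0·-1^3·+1^1 = -1.
(a,b)_∞: sgn(42978)=+, sgn(-2262)=−, so +1.
Ram(42978, -2262) = {2, 13, 19, 29}; no ℚ_2-point on the conic.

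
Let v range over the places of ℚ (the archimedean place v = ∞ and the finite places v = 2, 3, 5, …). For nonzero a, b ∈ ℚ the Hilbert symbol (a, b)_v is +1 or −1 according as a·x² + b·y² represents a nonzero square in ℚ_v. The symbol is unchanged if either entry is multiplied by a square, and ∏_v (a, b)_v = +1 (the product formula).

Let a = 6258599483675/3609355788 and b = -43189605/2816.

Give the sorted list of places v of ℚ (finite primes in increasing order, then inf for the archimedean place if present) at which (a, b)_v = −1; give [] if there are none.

[7, 41]

Mod squares: a ≡ 7161, b ≡ -2255. Check v ∈ {∞, 2, 3, 5, 7, 11, 17, 19, 31, 41, 47}.
v=11: a=11^3·(≡2), b=11^-1·(≡1) mod 11; (2|11)=-1, (1|11)=+1; (−1)^{3·-1·5}·(-1)^-1·(+1)^3 = +1.
v=3: a=3^-5·(≡2), b=3^6·(≡1) mod 3; (2|3)=-1, (1|3)=+1; (−1)^{-5·6·1}·(-1)^6·(+1)^-5 = +1.
v=41: a=41^-2·(≡27), b=41^1·(≡12) mod 41; (27|41)=-1, (12|41)=-1; (−1)^{-2·1·20}·(-1)^1·(-1)^-2 = -1.
v=17: a=17^0·(≡4), b=17^2·(≡11) mod 17; (4|17)=+1, (11|17)=-1; (−1)^{0·2·8}·(+1)^2·(-1)^0 = +1.
v=7: a=7^5·(≡2), b=7^0·(≡5) mod 7; (2|7)=+1, (5|7)=-1; (−1)^{5·0·3}·(+1)^0·(-1)^5 = -1.
v=19: a=19^2·(≡16), b=19^0·(≡9) mod 19; (16|19)=+1, (9|19)=+1; (−1)^{2·0·9}·(+1)^0·(+1)^2 = +1.
v=47: a=47^-2·(≡2), b=47^0·(≡9) mod 47; (2|47)=+1, (9|47)=+1; (−1)^{-2·0·23}·(+1)^0·(+1)^-2 = +1.
v=5: a=5^2·(≡4), b=5^1·(≡4) mod 5; (4|5)=+1, (4|5)=+1; (−1)^{2·1·2}·(+1)^1·(+1)^2 = +1.
v=∞: 7161 > 0 and -2255 < 0  ⇒  (a,b)_∞ = +1.
v=31: a=31^1·(≡10), b=31^0·(≡19) mod 31; (10|31)=+1, (19|31)=+1; (−1)^{1·0·15}·(+1)^0·(+1)^1 = +1.
v=2: v_2(a)=-2, v_2(b)=-8; units ≡ 1, 1 (mod 8); ε·ε+αω+βω = 0·0+-2·0+-8·0 ≡ 0  ⇒  (a,b)_2 = +1.
Ram(7161, -2255) = {7, 41}; no ℚ_7-point on the conic.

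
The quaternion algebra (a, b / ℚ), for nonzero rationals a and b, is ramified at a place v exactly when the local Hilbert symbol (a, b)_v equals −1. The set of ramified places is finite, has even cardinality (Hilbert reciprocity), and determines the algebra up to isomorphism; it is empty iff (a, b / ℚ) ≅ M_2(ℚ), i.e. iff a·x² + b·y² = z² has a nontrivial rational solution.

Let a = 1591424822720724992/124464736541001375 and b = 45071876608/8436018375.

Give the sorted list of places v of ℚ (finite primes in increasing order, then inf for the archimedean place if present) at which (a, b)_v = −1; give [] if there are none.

[2, 5]

Mod squares: a ≡ 190, b ≡ 6270. Check v ∈ {∞, 2, 3, 5, 7, 11, 13, 17, 19, 31, 59}.
v=∞: 190 > 0 and 6270 > 0  ⇒  (a,b)_∞ = +1.
v=13: a=13^2·(≡11), b=13^0·(≡1) mod 13; (11|13)=-1, (1|13)=+1; (−1)^{2·0·6}·(-1)^0·(+1)^2 = +1.
v=59: a=59^4·(≡38), b=59^2·(≡35) mod 59; (38|59)=-1, (35|59)=+1; (−1)^{4·2·29}·(-1)^2·(+1)^4 = +1.
v=11: a=11^2·(≡1), b=11^3·(≡5) mod 11; (1|11)=+1, (5|11)=+1; (−1)^{2·3·5}·(+1)^3·(+1)^2 = +1.
v=7: a=7^2·(≡4), b=7^0·(≡3) mod 7; (4|7)=+1, (3|7)=-1; (−1)^{2·0·3}·(+1)^0·(-1)^2 = +1.
v=5: a=5^-3·(≡2), b=5^-3·(≡4) mod 5; (2|5)=-1, (4|5)=+1; (−1)^{-3·-3·2}·(-1)^-3·(+1)^-3 = -1.
v=3: a=3^-10·(≡1), b=3^-5·(≡2) mod 3; (1|3)=+1, (2|3)=-1; (−1)^{-10·-5·1}·(+1)^-5·(-1)^-10 = +1.
v=2: v_2(a)=17, v_2(b)=9; units ≡ 7, 7 (mod 8); ε·ε+αω+βω = 1·1+17·0+9·0 ≡ 1  ⇒  (a,b)_2 = -1.
v=19: a=19^-1·(≡12), b=19^1·(≡17) mod 19; (12|19)=-1, (17|19)=+1; (−1)^{-1·1·9}·(-1)^1·(+1)^-1 = +1.
v=31: a=31^-6·(≡8), b=31^-2·(≡9) mod 31; (8|31)=+1, (9|31)=+1; (−1)^{-6·-2·15}·(+1)^-2·(+1)^-6 = +1.
v=17: a=17^0·(≡5), b=17^-2·(≡6) mod 17; (5|17)=-1, (6|17)=-1; (−1)^{0·-2·8}·(-1)^-2·(-1)^0 = +1.
(190, 6270 / ℚ) ramifies at {2, 5}: a division algebra.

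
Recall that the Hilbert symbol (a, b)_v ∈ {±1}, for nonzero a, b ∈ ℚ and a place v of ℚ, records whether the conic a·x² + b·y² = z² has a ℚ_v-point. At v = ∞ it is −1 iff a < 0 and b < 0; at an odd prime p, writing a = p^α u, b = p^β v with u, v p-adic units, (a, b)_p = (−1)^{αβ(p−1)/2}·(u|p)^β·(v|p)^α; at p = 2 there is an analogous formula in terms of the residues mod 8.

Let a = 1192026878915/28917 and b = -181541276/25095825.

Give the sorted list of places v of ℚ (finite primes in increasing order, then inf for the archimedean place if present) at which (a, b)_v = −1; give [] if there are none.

(a, b) ≡ (701260455, -9367) mod (ℚ^×)²; places V = {2, 3, 5, 7, 17, 19, 23, 29, 31, 41, ∞}.
(a,b)_3: α=-5, u≡1; β=-10, v≡2 (mod 3); (1|3)=+1, (2|3)=-1; sign (−1)^0·+1^-10·-1^-5 = -1.
(a,b)_31: α=1, u≡18; β=0, v≡24 (mod 31); (18|31)=+1, (24|31)=-1; sign (−1)^0·+1^0·-1^1 = -1.
(a,b)_2: α=0, β=2; u≡7, v≡1 (mod 8); ε(u)ε(v)=1·0, αω(v)=0·0, βω(u)=2·0; sum ≡ 0  ⇒  +1.
(a,b)_7: α=-1, u≡5; β=2, v≡6 (mod 7); (5|7)=-1, (6|7)=-1; sign (−1)^0·-1^2·-1^-1 = -1.
(a,b)_5: α=1, u≡4; β=-2, v≡3 (mod 5); (4|5)=+1, (3|5)=-1; sign (−1)^0·+1^-2·-1^1 = -1.
(a,b)_∞: sgn(701260455)=+, sgn(-9367)=−, so +1.
(a,b)_29: α=1, u≡22; β=1, v≡16 (mod 29); (22|29)=+1, (16|29)=+1; sign (−1)^0·+1^1·+1^1 = +1.
(a,b)_23: α=1, u≡9; β=0, v≡17 (mod 23); (9|23)=+1, (17|23)=-1; sign (−1)^0·+1^0·-1^1 = -1.
(a,b)_41: α=2, u≡24; β=2, v≡34 (mod 41); (24|41)=-1, (34|41)=-1; sign (−1)^0·-1^2·-1^2 = +1.
(a,b)_17: α=-1, u≡8; β=-1, v≡11 (mod 17); (8|17)=+1, (11|17)=-1; sign (−1)^0·+1^-1·-1^-1 = -1.
(a,b)_19: α=3, u≡3; β=1, v≡4 (mod 19); (3|19)=-1, (4|19)=+1; sign (−1)^1·-1^1·+1^3 = +1.
(701260455, -9367 / ℚ) ramifies at {3, 5, 7, 17, 23, 31}: a division algebra.

[3, 5, 7, 17, 23, 31]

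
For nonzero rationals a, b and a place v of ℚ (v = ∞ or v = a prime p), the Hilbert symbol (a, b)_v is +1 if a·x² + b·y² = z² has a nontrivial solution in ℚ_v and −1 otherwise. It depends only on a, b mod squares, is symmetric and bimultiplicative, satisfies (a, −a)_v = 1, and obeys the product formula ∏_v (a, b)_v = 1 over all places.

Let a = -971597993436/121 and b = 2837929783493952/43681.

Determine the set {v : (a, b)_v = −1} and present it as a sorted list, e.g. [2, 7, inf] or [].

[3, 7, 29, 31, 37, 53]

(a, b) ≡ (-37021719, 22533) mod (ℚ^×)²; places V = {2, 3, 7, 11, 19, 29, 31, 37, 53, ∞}.
(a,b)_29: α=1, u≡12; β=1, v≡6 (mod 29); (12|29)=-1, (6|29)=+1; sign (−1)^0·-1^1·+1^1 = -1.
(a,b)_∞: sgn(-37021719)=−, sgn(22533)=+, so +1.
(a,b)_19: α=0, u≡1; β=-2, v≡3 (mod 19); (1|19)=+1, (3|19)=-1; sign (−1)^0·+1^-2·-1^0 = +1.
(a,b)_37: α=1, u≡34; β=1, v≡24 (mod 37); (34|37)=+1, (24|37)=-1; sign (−1)^0·+1^1·-1^1 = -1.
(a,b)_31: α=1, u≡30; β=2, v≡24 (mod 31); (30|31)=-1, (24|31)=-1; sign (−1)^0·-1^2·-1^1 = -1.
(a,b)_7: α=1, u≡6; β=1, v≡3 (mod 7); (6|7)=-1, (3|7)=-1; sign (−1)^1·-1^1·-1^1 = -1.
(a,b)_11: α=-2, u≡7; β=-2, v≡9 (mod 11); (7|11)=-1, (9|11)=+1; sign (−1)^0·-1^-2·+1^-2 = +1.
(a,b)_2: α=2, β=6; u≡1, v≡5 (mod 8); ε(u)ε(v)=0·0, αω(v)=2·1, βω(u)=6·0; sum ≡ 0  ⇒  +1.
(a,b)_3: α=9, u≡2; β=7, v≡2 (mod 3); (2|3)=-1, (2|3)=-1; sign (−1)^1·-1^7·-1^9 = -1.
(a,b)_53: α=1, u≡42; β=2, v≡23 (mod 53); (42|53)=+1, (23|53)=-1; sign (−1)^0·+1^2·-1^1 = -1.
(-37021719, 22533 / ℚ) ramifies at {3, 7, 29, 31, 37, 53}: a division algebra.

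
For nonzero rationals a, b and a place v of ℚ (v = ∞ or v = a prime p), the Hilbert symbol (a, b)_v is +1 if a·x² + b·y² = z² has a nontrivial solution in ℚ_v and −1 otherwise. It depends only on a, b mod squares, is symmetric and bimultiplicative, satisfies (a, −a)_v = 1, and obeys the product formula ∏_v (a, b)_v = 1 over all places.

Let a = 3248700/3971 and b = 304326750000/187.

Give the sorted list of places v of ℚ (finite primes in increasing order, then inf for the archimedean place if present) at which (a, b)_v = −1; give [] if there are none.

[3, 13]

(a, b) ≡ (7293, 561) mod (ℚ^×)²; places V = {2, 3, 5, 7, 11, 13, 17, 19, ∞}.
(a,b)_11: α=-1, u≡9; β=-1, v≡7 (mod 11); (9|11)=+1, (7|11)=-1; sign (−1)^1·+1^-1·-1^-1 = +1.
(a,b)_19: α=-2, u≡9; β=0, v≡10 (mod 19); (9|19)=+1, (10|19)=-1; sign (−1)^0·+1^0·-1^-2 = +1.
(a,b)_17: α=1, u≡2; β=-1, v≡13 (mod 17); (2|17)=+1, (13|17)=+1; sign (−1)^0·+1^-1·+1^1 = +1.
(a,b)_∞: sgn(7293)=+, sgn(561)=+, so +1.
(a,b)_3: α=1, u≡1; β=1, v≡1 (mod 3); (1|3)=+1, (1|3)=+1; sign (−1)^1·+1^1·+1^1 = -1.
(a,b)_2: α=2, β=4; u≡5, v≡1 (mod 8); ε(u)ε(v)=0·0, αω(v)=2·0, βω(u)=4·1; sum ≡ 0  ⇒  +1.
(a,b)_13: α=1, u≡11; β=2, v≡2 (mod 13); (11|13)=-1, (2|13)=-1; sign (−1)^0·-1^2·-1^1 = -1.
(a,b)_7: α=2, u≡5; β=4, v≡4 (mod 7); (5|7)=-1, (4|7)=+1; sign (−1)^0·-1^4·+1^2 = +1.
(a,b)_5: α=2, u≡3; β=6, v≡1 (mod 5); (3|5)=-1, (1|5)=+1; sign (−1)^0·-1^6·+1^2 = +1.
|Ram(7293, 561)| = 2, even; anisotropic at {3, 13}.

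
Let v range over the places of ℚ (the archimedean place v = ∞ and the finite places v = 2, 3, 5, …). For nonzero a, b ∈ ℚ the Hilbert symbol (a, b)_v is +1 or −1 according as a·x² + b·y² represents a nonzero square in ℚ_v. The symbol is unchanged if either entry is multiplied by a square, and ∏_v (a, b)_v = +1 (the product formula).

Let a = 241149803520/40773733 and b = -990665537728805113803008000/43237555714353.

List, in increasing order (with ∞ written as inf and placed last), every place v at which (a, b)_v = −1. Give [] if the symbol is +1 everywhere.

(a, b) ≡ (3315, -46410) mod (ℚ^×)²; places V = {2, 3, 5, 7, 11, 13, 17, 23, 31, ∞}.
(a,b)_17: α=1, u≡1; β=3, v≡12 (mod 17); (1|17)=+1, (12|17)=-1; sign (−1)^0·+1^3·-1^1 = -1.
(a,b)_13: α=-1, u≡6; β=-3, v≡5 (mod 13); (6|13)=-1, (5|13)=-1; sign (−1)^0·-1^-3·-1^-1 = +1.
(a,b)_7: α=-2, u≡4; β=-1, v≡5 (mod 7); (4|7)=+1, (5|7)=-1; sign (−1)^0·+1^-1·-1^-2 = +1.
(a,b)_11: α=-2, u≡1; β=-6, v≡6 (mod 11); (1|11)=+1, (6|11)=-1; sign (−1)^0·+1^-6·-1^-2 = +1.
(a,b)_2: α=10, β=11; u≡3, v≡3 (mod 8); ε(u)ε(v)=1·1, αω(v)=10·1, βω(u)=11·1; sum ≡ 0  ⇒  +1.
(a,b)_31: α=4, u≡13; β=12, v≡28 (mod 31); (13|31)=-1, (28|31)=+1; sign (−1)^0·-1^12·+1^4 = +1.
(a,b)_∞: sgn(3315)=+, sgn(-46410)=−, so +1.
(a,b)_3: α=1, u≡1; β=-1, v≡1 (mod 3); (1|3)=+1, (1|3)=+1; sign (−1)^1·+1^-1·+1^1 = -1.
(a,b)_5: α=1, u≡3; β=3, v≡2 (mod 5); (3|5)=-1, (2|5)=-1; sign (−1)^0·-1^3·-1^1 = +1.
(a,b)_23: α=-2, u≡12; β=-2, v≡12 (mod 23); (12|23)=+1, (12|23)=+1; sign (−1)^0·+1^-2·+1^-2 = +1.
|Ram(3315, -46410)| = 2, even; anisotropic at {3, 17}.

[3, 17]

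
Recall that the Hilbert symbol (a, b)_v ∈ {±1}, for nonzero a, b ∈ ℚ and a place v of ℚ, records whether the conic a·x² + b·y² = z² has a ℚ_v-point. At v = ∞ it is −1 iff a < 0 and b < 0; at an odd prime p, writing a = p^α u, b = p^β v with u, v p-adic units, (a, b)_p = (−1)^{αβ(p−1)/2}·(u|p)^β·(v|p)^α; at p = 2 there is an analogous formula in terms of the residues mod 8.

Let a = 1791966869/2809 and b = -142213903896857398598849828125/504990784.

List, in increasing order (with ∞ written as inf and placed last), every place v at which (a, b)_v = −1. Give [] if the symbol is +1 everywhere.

[7, 11, 29, 41]

Mod squares: a ≡ 3387461, b ≡ -82621. Check v ∈ {∞, 2, 5, 7, 11, 23, 29, 37, 41, 53}.
v=11: a=11^1·(≡7), b=11^3·(≡10) mod 11; (7|11)=-1, (10|11)=-1; (−1)^{1·3·5}·(-1)^3·(-1)^1 = -1.
v=2: v_2(a)=0, v_2(b)=-6; units ≡ 5, 3 (mod 8); ε·ε+αω+βω = 0·1+0·1+-6·1 ≡ 0  ⇒  (a,b)_2 = +1.
v=41: a=41^1·(≡34), b=41^4·(≡15) mod 41; (34|41)=-1, (15|41)=-1; (−1)^{1·4·20}·(-1)^4·(-1)^1 = -1.
v=23: a=23^2·(≡7), b=23^4·(≡16) mod 23; (7|23)=-1, (16|23)=+1; (−1)^{2·4·11}·(-1)^4·(+1)^2 = +1.
v=37: a=37^1·(≡19), b=37^3·(≡6) mod 37; (19|37)=-1, (6|37)=-1; (−1)^{1·3·18}·(-1)^3·(-1)^1 = +1.
v=5: a=5^0·(≡1), b=5^6·(≡4) mod 5; (1|5)=+1, (4|5)=+1; (−1)^{0·6·2}·(+1)^6·(+1)^0 = +1.
v=7: a=7^1·(≡5), b=7^1·(≡3) mod 7; (5|7)=-1, (3|7)=-1; (−1)^{1·1·3}·(-1)^1·(-1)^1 = -1.
v=29: a=29^1·(≡27), b=29^3·(≡16) mod 29; (27|29)=-1, (16|29)=+1; (−1)^{1·3·14}·(-1)^3·(+1)^1 = -1.
v=∞: 3387461 > 0 and -82621 < 0  ⇒  (a,b)_∞ = +1.
v=53: a=53^-2·(≡34), b=53^-4·(≡7) mod 53; (34|53)=-1, (7|53)=+1; (−1)^{-2·-4·26}·(-1)^-4·(+1)^-2 = +1.
|Ram(3387461, -82621)| = 4, even; anisotropic at {7, 11, 29, 41}.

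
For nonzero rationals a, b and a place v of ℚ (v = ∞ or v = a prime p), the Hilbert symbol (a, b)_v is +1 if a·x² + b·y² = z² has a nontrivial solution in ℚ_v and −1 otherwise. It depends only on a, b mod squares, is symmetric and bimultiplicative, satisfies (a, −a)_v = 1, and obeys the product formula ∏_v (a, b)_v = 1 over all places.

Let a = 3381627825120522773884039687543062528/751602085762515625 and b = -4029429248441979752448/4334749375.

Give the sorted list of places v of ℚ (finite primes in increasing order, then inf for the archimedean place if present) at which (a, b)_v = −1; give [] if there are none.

(a, b) ≡ (114478, -1147) mod (ℚ^×)²; places V = {2, 3, 5, 7, 11, 13, 17, 23, 31, 37, 43, ∞}.
(a,b)_37: α=5, u≡15; β=3, v≡14 (mod 37); (15|37)=-1, (14|37)=-1; sign (−1)^0·-1^3·-1^5 = +1.
(a,b)_31: α=-2, u≡27; β=-1, v≡19 (mod 31); (27|31)=-1, (19|31)=+1; sign (−1)^0·-1^-1·+1^-2 = -1.
(a,b)_11: α=-4, u≡1; β=-2, v≡8 (mod 11); (1|11)=+1, (8|11)=-1; sign (−1)^0·+1^-2·-1^-4 = +1.
(a,b)_∞: sgn(114478)=+, sgn(-1147)=−, so +1.
(a,b)_3: α=6, u≡1; β=2, v≡2 (mod 3); (1|3)=+1, (2|3)=-1; sign (−1)^0·+1^2·-1^6 = +1.
(a,b)_43: α=-4, u≡2; β=-2, v≡21 (mod 43); (2|43)=-1, (21|43)=+1; sign (−1)^0·-1^-2·+1^-4 = +1.
(a,b)_5: α=-6, u≡3; β=-4, v≡3 (mod 5); (3|5)=-1, (3|5)=-1; sign (−1)^0·-1^-4·-1^-6 = +1.
(a,b)_17: α=9, u≡16; β=6, v≡4 (mod 17); (16|17)=+1, (4|17)=+1; sign (−1)^0·+1^6·+1^9 = +1.
(a,b)_13: α=3, u≡2; β=2, v≡3 (mod 13); (2|13)=-1, (3|13)=+1; sign (−1)^0·-1^2·+1^3 = +1.
(a,b)_2: α=17, β=12; u≡7, v≡5 (mod 8); ε(u)ε(v)=1·0, αω(v)=17·1, βω(u)=12·0; sum ≡ 1  ⇒  -1.
(a,b)_7: α=1, u≡4; β=0, v≡4 (mod 7); (4|7)=+1, (4|7)=+1; sign (−1)^0·+1^0·+1^1 = +1.
(a,b)_23: α=4, u≡14; β=2, v≡16 (mod 23); (14|23)=-1, (16|23)=+1; sign (−1)^0·-1^2·+1^4 = +1.
Ram(114478, -1147) = {2, 31}; no ℚ_2-point on the conic.

[2, 31]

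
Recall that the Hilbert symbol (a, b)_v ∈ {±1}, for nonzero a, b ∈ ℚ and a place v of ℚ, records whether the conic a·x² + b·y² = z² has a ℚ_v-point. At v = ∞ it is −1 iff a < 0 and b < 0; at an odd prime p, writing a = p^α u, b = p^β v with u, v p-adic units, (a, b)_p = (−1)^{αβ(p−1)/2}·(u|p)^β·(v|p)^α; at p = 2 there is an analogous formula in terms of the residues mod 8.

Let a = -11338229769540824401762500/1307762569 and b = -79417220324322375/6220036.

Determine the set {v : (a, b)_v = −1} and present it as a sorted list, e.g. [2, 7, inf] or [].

[3, 19, 23, inf]

Mod squares: a ≡ -72105, b ≡ -55. Check v ∈ {∞, 2, 3, 5, 11, 17, 19, 23, 29, 31, 43}.
v=2: v_2(a)=2, v_2(b)=-2; units ≡ 7, 1 (mod 8); ε·ε+αω+βω = 1·0+2·0+-2·0 ≡ 0  ⇒  (a,b)_2 = +1.
v=∞: -72105 < 0 and -55 < 0  ⇒  (a,b)_∞ = -1.
v=3: a=3^5·(≡1), b=3^2·(≡2) mod 3; (1|3)=+1, (2|3)=-1; (−1)^{5·2·1}·(+1)^2·(-1)^5 = -1.
v=23: a=23^3·(≡2), b=23^2·(≡21) mod 23; (2|23)=+1, (21|23)=-1; (−1)^{3·2·11}·(+1)^2·(-1)^3 = -1.
v=31: a=31^2·(≡28), b=31^2·(≡7) mod 31; (28|31)=+1, (7|31)=+1; (−1)^{2·2·15}·(+1)^2·(+1)^2 = +1.
v=43: a=43^-2·(≡14), b=43^-2·(≡36) mod 43; (14|43)=+1, (36|43)=+1; (−1)^{-2·-2·21}·(+1)^-2·(+1)^-2 = +1.
v=19: a=19^3·(≡17), b=19^2·(≡12) mod 19; (17|19)=+1, (12|19)=-1; (−1)^{3·2·9}·(+1)^2·(-1)^3 = -1.
v=5: a=5^5·(≡4), b=5^3·(≡1) mod 5; (4|5)=+1, (1|5)=+1; (−1)^{5·3·2}·(+1)^3·(+1)^5 = +1.
v=11: a=11^5·(≡3), b=11^3·(≡8) mod 11; (3|11)=+1, (8|11)=-1; (−1)^{5·3·5}·(+1)^3·(-1)^5 = +1.
v=29: a=29^-4·(≡21), b=29^-2·(≡27) mod 29; (21|29)=-1, (27|29)=-1; (−1)^{-4·-2·14}·(-1)^-2·(-1)^-4 = +1.
v=17: a=17^2·(≡15), b=17^2·(≡1) mod 17; (15|17)=+1, (1|17)=+1; (−1)^{2·2·8}·(+1)^2·(+1)^2 = +1.
(-72105, -55 / ℚ) ramifies at {3, 19, 23, ∞}: a division algebra.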